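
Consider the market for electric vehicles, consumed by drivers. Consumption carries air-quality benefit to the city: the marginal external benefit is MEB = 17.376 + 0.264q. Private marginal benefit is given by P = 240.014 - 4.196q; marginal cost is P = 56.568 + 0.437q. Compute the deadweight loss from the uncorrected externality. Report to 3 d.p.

Market equilibrium (private): 56.568 + 0.437q = 240.014 - 4.196q → q_m = 39.5955.
Social marginal benefit = demand + MEB = 257.390 - 3.932q.
Set SMB = MC: 257.390 - 3.932q = 56.568 + 0.437q → q* = 45.9652.
Height of the DWL triangle at q_m is SMB(q_m) − MC(q_m) = MEB(q_m) = 27.8292.
DWL = ½ × 6.3697 × 27.8292 = 88.6318.

DWL = 88.632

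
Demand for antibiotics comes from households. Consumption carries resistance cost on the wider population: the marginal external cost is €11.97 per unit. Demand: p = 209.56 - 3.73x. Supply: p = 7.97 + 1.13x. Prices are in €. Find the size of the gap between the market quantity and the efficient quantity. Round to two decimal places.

Market equilibrium (private): 7.97 + 1.13x = 209.56 - 3.73x → x_m = 41.4794.
Social marginal benefit = demand − MEC = 197.59 - 3.73x.
Set SMB = MC: 197.59 - 3.73x = 7.97 + 1.13x → x* = 39.0165.
Gap = |41.4794 − 39.0165| = 2.4629.

2.46 units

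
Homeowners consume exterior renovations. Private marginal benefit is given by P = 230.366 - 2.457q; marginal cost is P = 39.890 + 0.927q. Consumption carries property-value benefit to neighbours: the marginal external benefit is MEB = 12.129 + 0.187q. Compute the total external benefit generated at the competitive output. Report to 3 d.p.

Market equilibrium (private): 39.890 + 0.927q = 230.366 - 2.457q → q_m = 56.2872.
Total external benefit = ∫₀^{q_m} (12.129 + 0.187q) dq = 12.129×56.2872 + ½×0.187×56.2872² = 978.9387.

978.939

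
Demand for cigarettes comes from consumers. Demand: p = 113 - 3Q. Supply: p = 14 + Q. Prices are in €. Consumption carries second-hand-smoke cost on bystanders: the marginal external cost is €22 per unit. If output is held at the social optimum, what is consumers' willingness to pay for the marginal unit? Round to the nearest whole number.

P = €55

Social marginal benefit = demand − MEC = 91 - 3Q.
Set SMB = MC: 91 - 3Q = 14 + Q → Q* = 19.2500.
Consumer price on the demand curve at Q*: 113 − 3×19.2500 = 55.2500.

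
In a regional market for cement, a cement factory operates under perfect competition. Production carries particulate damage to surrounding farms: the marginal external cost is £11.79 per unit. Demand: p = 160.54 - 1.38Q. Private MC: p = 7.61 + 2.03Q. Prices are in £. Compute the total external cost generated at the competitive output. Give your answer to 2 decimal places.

Market equilibrium (private): 7.61 + 2.03Q = 160.54 - 1.38Q → Q_m = 44.8475.
Total external cost = MEC × Q_m = 11.79 × 44.8475 = 528.7520.

£528.75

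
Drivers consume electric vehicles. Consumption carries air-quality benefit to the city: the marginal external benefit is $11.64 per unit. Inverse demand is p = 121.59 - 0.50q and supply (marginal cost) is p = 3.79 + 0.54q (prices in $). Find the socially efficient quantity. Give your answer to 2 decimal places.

q* = 124.46

Social marginal benefit = demand + MEB = 133.23 - 0.50q.
Set SMB = MC: 133.23 - 0.50q = 3.79 + 0.54q → q* = 124.4615.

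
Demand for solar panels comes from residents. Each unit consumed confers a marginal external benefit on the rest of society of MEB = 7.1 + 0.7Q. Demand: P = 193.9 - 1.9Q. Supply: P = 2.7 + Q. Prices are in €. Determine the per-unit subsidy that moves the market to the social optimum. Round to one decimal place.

Social marginal benefit = demand + MEB = 201.0 - 1.2Q.
Set SMB = MC: 201.0 - 1.2Q = 2.7 + Q → Q* = 90.1364.
The Pigouvian subsidy equals MEB at Q*: 7.1 + 0.7×90.1364 = 70.1955.

subsidy = €70.2 per unit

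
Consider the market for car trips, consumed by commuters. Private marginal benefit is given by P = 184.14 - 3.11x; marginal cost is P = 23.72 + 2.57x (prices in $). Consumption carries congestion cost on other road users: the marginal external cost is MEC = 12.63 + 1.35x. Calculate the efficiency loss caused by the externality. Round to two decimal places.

Market equilibrium (private): 23.72 + 2.57x = 184.14 - 3.11x → x_m = 28.2430.
Social marginal benefit = demand − MEC = 171.51 - 4.46x.
Set SMB = MC: 171.51 - 4.46x = 23.72 + 2.57x → x* = 21.0228.
The welfare-loss triangle has base |x_m − x*| and height MEC(x_m) (the vertical gap between SMB and MC is zero at x* and MEC at x_m).
DWL = ½ × 7.2202 × 50.7580 = 183.2415.

DWL = $183.24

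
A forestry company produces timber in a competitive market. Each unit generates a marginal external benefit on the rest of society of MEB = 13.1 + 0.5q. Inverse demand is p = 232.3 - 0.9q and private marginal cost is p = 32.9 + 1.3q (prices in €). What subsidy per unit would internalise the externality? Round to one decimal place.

subsidy = €75.6 per unit

Social marginal cost = private MC − MEB = 19.8 + 0.8q.
Set SMC = demand: 19.8 + 0.8q = 232.3 - 0.9q → q* = 125.0000.
The Pigouvian subsidy equals MEB at q*: 13.1 + 0.5×125.0000 = 75.6000.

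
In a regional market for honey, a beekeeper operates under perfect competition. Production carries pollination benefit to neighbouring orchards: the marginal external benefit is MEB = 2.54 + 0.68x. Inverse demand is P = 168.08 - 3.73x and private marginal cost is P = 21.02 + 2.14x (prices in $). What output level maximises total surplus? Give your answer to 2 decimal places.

x* = 28.82

Social marginal cost = private MC − MEB = 18.48 + 1.46x.
Set SMC = demand: 18.48 + 1.46x = 168.08 - 3.73x → x* = 28.8247.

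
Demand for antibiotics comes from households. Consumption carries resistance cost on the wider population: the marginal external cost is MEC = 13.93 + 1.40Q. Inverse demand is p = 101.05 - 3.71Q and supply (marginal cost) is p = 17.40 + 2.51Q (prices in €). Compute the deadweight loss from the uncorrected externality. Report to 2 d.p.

DWL = €70.41

Market equilibrium (private): 17.40 + 2.51Q = 101.05 - 3.71Q → Q_m = 13.4486.
Social marginal benefit = demand − MEC = 87.12 - 5.11Q.
Set SMB = MC: 87.12 - 5.11Q = 17.40 + 2.51Q → Q* = 9.1496.
The welfare-loss triangle has base |Q_m − Q*| and height MEC(Q_m) (the vertical gap between SMB and MC is zero at Q* and MEC at Q_m).
DWL = ½ × 4.2990 × 32.7580 = 70.4133.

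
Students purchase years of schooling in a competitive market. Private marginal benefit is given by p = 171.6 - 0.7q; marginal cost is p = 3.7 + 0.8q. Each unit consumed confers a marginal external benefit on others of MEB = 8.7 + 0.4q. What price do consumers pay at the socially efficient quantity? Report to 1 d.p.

P = 59.2

Social marginal benefit = demand + MEB = 180.3 - 0.3q.
Set SMB = MC: 180.3 - 0.3q = 3.7 + 0.8q → q* = 160.5455.
Consumer price on the demand curve at q*: 171.6 − 0.7×160.5455 = 59.2182.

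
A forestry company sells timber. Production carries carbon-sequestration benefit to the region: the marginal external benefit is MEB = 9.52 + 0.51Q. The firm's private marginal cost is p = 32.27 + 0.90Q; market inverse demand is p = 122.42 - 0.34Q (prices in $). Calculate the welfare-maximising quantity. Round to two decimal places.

Social marginal cost = private MC − MEB = 22.75 + 0.39Q.
Set SMC = demand: 22.75 + 0.39Q = 122.42 - 0.34Q → Q* = 136.5342.

Q* = 136.53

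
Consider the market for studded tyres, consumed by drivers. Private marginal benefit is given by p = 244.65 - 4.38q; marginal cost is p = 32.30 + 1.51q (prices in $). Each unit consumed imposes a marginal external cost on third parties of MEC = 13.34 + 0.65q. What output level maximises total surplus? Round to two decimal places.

q* = 30.43

Social marginal benefit = demand − MEC = 231.31 - 5.03q.
Set SMB = MC: 231.31 - 5.03q = 32.30 + 1.51q → q* = 30.4297.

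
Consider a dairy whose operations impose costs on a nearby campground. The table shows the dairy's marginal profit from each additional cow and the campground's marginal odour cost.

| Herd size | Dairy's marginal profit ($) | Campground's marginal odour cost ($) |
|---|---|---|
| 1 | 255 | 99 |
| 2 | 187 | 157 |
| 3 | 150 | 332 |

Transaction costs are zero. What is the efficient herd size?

2

Bargaining reaches the level where marginal profit last exceeds marginal odour cost.
That holds through level 2 (187 ≥ 157) but not at 3 (150 < 332).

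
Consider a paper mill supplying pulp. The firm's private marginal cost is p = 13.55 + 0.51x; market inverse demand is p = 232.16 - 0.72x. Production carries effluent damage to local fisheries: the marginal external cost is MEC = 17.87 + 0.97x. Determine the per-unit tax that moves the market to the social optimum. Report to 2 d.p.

Social marginal cost = private MC + MEC = 31.42 + 1.48x.
Set SMC = demand: 31.42 + 1.48x = 232.16 - 0.72x → x* = 91.2455.
The Pigouvian tax equals MEC at x*: 17.87 + 0.97×91.2455 = 106.3781.

tax = 106.38 per unit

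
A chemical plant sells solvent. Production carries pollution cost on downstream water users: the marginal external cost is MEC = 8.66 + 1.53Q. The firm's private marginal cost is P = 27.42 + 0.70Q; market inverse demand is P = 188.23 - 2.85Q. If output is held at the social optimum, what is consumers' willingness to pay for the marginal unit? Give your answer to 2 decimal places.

Social marginal cost = private MC + MEC = 36.08 + 2.23Q.
Set SMC = demand: 36.08 + 2.23Q = 188.23 - 2.85Q → Q* = 29.9508.
Consumer price on the demand curve at Q*: 188.23 − 2.85×29.9508 = 102.8702.

P = 102.87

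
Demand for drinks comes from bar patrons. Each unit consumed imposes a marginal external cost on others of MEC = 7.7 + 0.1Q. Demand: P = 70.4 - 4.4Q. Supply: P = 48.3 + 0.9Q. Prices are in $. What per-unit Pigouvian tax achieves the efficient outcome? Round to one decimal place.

Social marginal benefit = demand − MEC = 62.7 - 4.5Q.
Set SMB = MC: 62.7 - 4.5Q = 48.3 + 0.9Q → Q* = 2.6667.
The Pigouvian tax equals MEC at Q*: 7.7 + 0.1×2.6667 = 7.9667.

tax = $8.0 per unit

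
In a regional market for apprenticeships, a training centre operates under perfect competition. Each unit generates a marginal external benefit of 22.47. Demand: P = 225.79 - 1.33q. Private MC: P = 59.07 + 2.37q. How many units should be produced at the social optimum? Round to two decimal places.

Social marginal cost = private MC − MEB = 36.60 + 2.37q.
Set SMC = demand: 36.60 + 2.37q = 225.79 - 1.33q → q* = 51.1324.

q* = 51.13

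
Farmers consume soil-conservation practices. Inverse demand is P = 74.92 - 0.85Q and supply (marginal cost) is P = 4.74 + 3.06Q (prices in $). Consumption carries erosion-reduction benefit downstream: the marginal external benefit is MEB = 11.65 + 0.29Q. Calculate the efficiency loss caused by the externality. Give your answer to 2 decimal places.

Market equilibrium (private): 4.74 + 3.06Q = 74.92 - 0.85Q → Q_m = 17.9488.
Social marginal benefit = demand + MEB = 86.57 - 0.56Q.
Set SMB = MC: 86.57 - 0.56Q = 4.74 + 3.06Q → Q* = 22.6050.
Height of the DWL triangle at Q_m is SMB(Q_m) − MC(Q_m) = MEB(Q_m) = 16.8552.
DWL = ½ × 4.6562 × 16.8552 = 39.2406.

DWL = $39.24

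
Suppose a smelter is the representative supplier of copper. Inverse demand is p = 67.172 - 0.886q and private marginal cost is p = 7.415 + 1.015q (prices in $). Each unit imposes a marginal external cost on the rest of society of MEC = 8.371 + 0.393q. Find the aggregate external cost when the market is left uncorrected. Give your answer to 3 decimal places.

Market equilibrium (private): 7.415 + 1.015q = 67.172 - 0.886q → q_m = 31.4345.
Total external cost = ∫₀^{q_m} (8.371 + 0.393q) dq = 8.371×31.4345 + ½×0.393×31.4345² = 457.3053.

$457.305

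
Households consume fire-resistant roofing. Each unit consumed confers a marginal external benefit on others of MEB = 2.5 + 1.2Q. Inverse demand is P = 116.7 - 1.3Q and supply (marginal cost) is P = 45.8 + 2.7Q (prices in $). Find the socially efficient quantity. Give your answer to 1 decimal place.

Social marginal benefit = demand + MEB = 119.2 - 0.1Q.
Set SMB = MC: 119.2 - 0.1Q = 45.8 + 2.7Q → Q* = 26.2143.

Q* = 26.2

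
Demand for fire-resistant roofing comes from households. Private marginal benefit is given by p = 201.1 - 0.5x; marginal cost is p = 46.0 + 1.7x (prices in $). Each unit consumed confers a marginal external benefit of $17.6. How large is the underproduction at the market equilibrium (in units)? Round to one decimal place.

8.0 units

Market equilibrium (private): 46.0 + 1.7x = 201.1 - 0.5x → x_m = 70.5000.
Social marginal benefit = demand + MEB = 218.7 - 0.5x.
Set SMB = MC: 218.7 - 0.5x = 46.0 + 1.7x → x* = 78.5000.
Gap = |70.5000 − 78.5000| = 8.0000.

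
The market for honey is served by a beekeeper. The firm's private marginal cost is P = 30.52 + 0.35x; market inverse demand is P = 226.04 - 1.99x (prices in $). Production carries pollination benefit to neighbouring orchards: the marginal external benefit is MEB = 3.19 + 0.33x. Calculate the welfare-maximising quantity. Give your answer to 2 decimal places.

Social marginal cost = private MC − MEB = 27.33 + 0.02x.
Set SMC = demand: 27.33 + 0.02x = 226.04 - 1.99x → x* = 98.8607.

x* = 98.86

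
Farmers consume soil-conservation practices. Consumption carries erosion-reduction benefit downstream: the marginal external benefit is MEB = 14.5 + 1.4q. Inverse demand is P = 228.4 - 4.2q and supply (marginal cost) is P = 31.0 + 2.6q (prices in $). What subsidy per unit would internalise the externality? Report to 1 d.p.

subsidy = $69.4 per unit

Social marginal benefit = demand + MEB = 242.9 - 2.8q.
Set SMB = MC: 242.9 - 2.8q = 31.0 + 2.6q → q* = 39.2407.
The Pigouvian subsidy equals MEB at q*: 14.5 + 1.4×39.2407 = 69.4370.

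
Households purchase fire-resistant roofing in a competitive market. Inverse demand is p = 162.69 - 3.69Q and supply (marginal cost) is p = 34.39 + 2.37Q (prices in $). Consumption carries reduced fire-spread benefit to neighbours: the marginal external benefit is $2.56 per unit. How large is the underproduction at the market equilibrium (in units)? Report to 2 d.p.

Market equilibrium (private): 34.39 + 2.37Q = 162.69 - 3.69Q → Q_m = 21.1716.
Social marginal benefit = demand + MEB = 165.25 - 3.69Q.
Set SMB = MC: 165.25 - 3.69Q = 34.39 + 2.37Q → Q* = 21.5941.
Gap = |21.1716 − 21.5941| = 0.4225.

0.42 units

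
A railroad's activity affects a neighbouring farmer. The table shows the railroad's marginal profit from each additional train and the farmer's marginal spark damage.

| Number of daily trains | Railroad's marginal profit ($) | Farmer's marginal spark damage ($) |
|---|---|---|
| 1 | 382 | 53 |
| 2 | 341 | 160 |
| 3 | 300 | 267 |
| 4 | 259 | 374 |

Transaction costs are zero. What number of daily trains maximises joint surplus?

3

Bargaining reaches the level where marginal profit last exceeds marginal spark damage.
That holds through level 3 (300 ≥ 267) but not at 4 (259 < 374).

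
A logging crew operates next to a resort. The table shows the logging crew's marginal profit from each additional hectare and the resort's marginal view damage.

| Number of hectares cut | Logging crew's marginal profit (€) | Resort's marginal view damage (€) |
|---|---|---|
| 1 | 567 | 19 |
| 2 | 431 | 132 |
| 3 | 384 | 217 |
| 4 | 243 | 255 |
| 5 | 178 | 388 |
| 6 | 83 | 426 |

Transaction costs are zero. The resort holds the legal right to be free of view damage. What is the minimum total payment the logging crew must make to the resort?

€368

Efficient level: marginal profit ≥ marginal view damage through level 3, so k* = 3.
With the resort holding the right, the logging crew must at least compensate total damage at k*: 19 + 132 + 217 = 368.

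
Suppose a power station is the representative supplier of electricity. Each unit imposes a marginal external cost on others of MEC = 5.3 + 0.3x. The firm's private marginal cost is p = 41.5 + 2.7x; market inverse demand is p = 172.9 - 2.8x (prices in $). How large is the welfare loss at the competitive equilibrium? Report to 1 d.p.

Market equilibrium (private): 41.5 + 2.7x = 172.9 - 2.8x → x_m = 23.8909.
Social marginal cost = private MC + MEC = 46.8 + 3.0x.
Set SMC = demand: 46.8 + 3.0x = 172.9 - 2.8x → x* = 21.7414.
The welfare-loss triangle has base |x_m − x*| and height MEC(x_m) (the vertical gap between SMC and demand is zero at x* and MEC at x_m).
DWL = ½ × 2.1495 × 12.4673 = 13.3992.

DWL = $13.4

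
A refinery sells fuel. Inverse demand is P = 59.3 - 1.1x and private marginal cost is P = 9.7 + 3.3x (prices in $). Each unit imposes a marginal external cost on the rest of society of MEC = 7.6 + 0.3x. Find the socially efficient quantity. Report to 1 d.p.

x* = 8.9

Social marginal cost = private MC + MEC = 17.3 + 3.6x.
Set SMC = demand: 17.3 + 3.6x = 59.3 - 1.1x → x* = 8.9362.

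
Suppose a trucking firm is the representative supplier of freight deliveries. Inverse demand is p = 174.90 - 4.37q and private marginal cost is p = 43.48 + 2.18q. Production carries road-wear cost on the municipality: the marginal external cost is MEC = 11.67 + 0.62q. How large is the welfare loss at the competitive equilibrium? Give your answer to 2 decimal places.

DWL = 40.54

Market equilibrium (private): 43.48 + 2.18q = 174.90 - 4.37q → q_m = 20.0641.
Social marginal cost = private MC + MEC = 55.15 + 2.80q.
Set SMC = demand: 55.15 + 2.80q = 174.90 - 4.37q → q* = 16.7015.
The loss is the area between SMC and demand from q* to q_m; with linear curves that's a triangle of height MEC(q_m).
DWL = ½ × 3.3626 × 24.1098 = 40.5358.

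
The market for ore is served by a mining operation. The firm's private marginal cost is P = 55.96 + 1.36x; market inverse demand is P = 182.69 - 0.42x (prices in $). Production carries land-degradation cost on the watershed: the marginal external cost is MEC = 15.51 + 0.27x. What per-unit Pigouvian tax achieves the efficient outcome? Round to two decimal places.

tax = $30.16 per unit

Social marginal cost = private MC + MEC = 71.47 + 1.63x.
Set SMC = demand: 71.47 + 1.63x = 182.69 - 0.42x → x* = 54.2537.
The Pigouvian tax equals MEC at x*: 15.51 + 0.27×54.2537 = 30.1585.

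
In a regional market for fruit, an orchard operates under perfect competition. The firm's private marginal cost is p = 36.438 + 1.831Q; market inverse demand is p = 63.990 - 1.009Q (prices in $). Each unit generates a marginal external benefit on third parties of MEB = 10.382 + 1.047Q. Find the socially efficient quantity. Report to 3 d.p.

Social marginal cost = private MC − MEB = 26.056 + 0.784Q.
Set SMC = demand: 26.056 + 0.784Q = 63.990 - 1.009Q → Q* = 21.1567.

Q* = 21.157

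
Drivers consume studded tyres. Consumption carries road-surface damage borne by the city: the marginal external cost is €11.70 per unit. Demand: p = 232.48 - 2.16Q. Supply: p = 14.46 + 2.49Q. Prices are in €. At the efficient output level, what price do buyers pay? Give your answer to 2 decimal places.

Social marginal benefit = demand − MEC = 220.78 - 2.16Q.
Set SMB = MC: 220.78 - 2.16Q = 14.46 + 2.49Q → Q* = 44.3699.
Consumer price on the demand curve at Q*: 232.48 − 2.16×44.3699 = 136.6410.

P = €136.64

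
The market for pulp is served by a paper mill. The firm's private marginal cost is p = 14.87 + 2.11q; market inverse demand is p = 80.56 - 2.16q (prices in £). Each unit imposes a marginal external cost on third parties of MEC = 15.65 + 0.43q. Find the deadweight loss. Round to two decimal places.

Market equilibrium (private): 14.87 + 2.11q = 80.56 - 2.16q → q_m = 15.3841.
Social marginal cost = private MC + MEC = 30.52 + 2.54q.
Set SMC = demand: 30.52 + 2.54q = 80.56 - 2.16q → q* = 10.6468.
The welfare-loss triangle has base |q_m − q*| and height MEC(q_m) (the vertical gap between SMC and demand is zero at q* and MEC at q_m).
DWL = ½ × 4.7373 × 22.2652 = 52.7385.

DWL = £52.74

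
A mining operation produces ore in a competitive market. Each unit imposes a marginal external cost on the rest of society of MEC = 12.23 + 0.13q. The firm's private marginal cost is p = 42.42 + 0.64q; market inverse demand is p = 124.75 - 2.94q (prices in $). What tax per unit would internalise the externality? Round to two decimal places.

Social marginal cost = private MC + MEC = 54.65 + 0.77q.
Set SMC = demand: 54.65 + 0.77q = 124.75 - 2.94q → q* = 18.8949.
The Pigouvian tax equals MEC at q*: 12.23 + 0.13×18.8949 = 14.6863.

tax = $14.69 per unit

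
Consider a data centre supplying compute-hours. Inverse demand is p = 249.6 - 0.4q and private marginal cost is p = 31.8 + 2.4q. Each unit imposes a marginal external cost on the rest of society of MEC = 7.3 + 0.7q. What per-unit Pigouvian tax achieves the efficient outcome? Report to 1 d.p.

Social marginal cost = private MC + MEC = 39.1 + 3.1q.
Set SMC = demand: 39.1 + 3.1q = 249.6 - 0.4q → q* = 60.1429.
The Pigouvian tax equals MEC at q*: 7.3 + 0.7×60.1429 = 49.4000.

tax = 49.4 per unit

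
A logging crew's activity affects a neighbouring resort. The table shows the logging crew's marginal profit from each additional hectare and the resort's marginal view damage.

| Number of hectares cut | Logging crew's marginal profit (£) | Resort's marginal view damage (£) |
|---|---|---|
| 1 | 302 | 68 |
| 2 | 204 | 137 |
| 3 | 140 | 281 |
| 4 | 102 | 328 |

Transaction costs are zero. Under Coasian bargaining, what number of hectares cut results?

2

Bargaining reaches the level where marginal profit last exceeds marginal view damage.
That holds through level 2 (204 ≥ 137) but not at 3 (140 < 281).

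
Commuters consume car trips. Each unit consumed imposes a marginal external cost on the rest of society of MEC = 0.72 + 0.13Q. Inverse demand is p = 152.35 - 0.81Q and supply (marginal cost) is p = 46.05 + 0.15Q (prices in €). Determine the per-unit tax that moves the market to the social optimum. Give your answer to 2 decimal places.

Social marginal benefit = demand − MEC = 151.63 - 0.94Q.
Set SMB = MC: 151.63 - 0.94Q = 46.05 + 0.15Q → Q* = 96.8624.
The Pigouvian tax equals MEC at Q*: 0.72 + 0.13×96.8624 = 13.3121.

tax = €13.31 per unit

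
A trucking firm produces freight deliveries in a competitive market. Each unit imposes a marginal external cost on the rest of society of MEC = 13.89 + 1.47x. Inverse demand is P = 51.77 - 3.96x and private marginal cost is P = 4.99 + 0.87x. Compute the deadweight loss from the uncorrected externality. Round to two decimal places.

Market equilibrium (private): 4.99 + 0.87x = 51.77 - 3.96x → x_m = 9.6853.
Social marginal cost = private MC + MEC = 18.88 + 2.34x.
Set SMC = demand: 18.88 + 2.34x = 51.77 - 3.96x → x* = 5.2206.
Between x* and x_m the wedge SMC − demand runs linearly from 0 to MEC(x_m), so the loss is a triangle.
DWL = ½ × 4.4647 × 28.1274 = 62.7902.

DWL = 62.79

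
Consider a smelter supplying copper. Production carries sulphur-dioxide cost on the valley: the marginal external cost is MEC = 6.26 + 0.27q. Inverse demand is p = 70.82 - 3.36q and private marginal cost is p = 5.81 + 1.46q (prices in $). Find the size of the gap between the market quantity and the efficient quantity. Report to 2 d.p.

1.95 units

Market equilibrium (private): 5.81 + 1.46q = 70.82 - 3.36q → q_m = 13.4876.
Social marginal cost = private MC + MEC = 12.07 + 1.73q.
Set SMC = demand: 12.07 + 1.73q = 70.82 - 3.36q → q* = 11.5422.
Gap = |13.4876 − 11.5422| = 1.9454.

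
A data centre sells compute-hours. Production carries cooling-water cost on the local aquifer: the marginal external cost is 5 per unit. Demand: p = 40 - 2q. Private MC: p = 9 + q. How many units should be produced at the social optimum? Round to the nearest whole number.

Social marginal cost = private MC + MEC = 14 + q.
Set SMC = demand: 14 + q = 40 - 2q → q* = 8.6667.

q* = 9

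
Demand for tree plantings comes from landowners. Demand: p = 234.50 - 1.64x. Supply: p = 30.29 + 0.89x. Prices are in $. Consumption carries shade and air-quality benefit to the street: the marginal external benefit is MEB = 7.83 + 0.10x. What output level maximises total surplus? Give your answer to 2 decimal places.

x* = 87.26

Social marginal benefit = demand + MEB = 242.33 - 1.54x.
Set SMB = MC: 242.33 - 1.54x = 30.29 + 0.89x → x* = 87.2593.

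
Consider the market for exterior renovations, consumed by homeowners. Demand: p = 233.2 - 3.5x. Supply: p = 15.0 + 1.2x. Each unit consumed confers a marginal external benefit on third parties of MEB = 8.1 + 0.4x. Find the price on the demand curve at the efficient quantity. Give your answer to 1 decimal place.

P = 49.0

Social marginal benefit = demand + MEB = 241.3 - 3.1x.
Set SMB = MC: 241.3 - 3.1x = 15.0 + 1.2x → x* = 52.6279.
Consumer price on the demand curve at x*: 233.2 − 3.5×52.6279 = 49.0024.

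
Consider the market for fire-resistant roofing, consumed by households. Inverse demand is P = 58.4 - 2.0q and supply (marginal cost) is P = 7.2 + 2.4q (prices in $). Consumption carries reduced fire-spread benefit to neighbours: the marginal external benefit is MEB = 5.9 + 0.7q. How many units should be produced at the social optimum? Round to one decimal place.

q* = 15.4

Social marginal benefit = demand + MEB = 64.3 - 1.3q.
Set SMB = MC: 64.3 - 1.3q = 7.2 + 2.4q → q* = 15.4324.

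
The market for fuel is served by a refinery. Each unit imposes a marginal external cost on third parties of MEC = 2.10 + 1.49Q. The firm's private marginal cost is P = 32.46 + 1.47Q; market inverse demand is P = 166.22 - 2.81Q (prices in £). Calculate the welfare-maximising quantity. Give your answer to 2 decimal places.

Q* = 22.82

Social marginal cost = private MC + MEC = 34.56 + 2.96Q.
Set SMC = demand: 34.56 + 2.96Q = 166.22 - 2.81Q → Q* = 22.8180.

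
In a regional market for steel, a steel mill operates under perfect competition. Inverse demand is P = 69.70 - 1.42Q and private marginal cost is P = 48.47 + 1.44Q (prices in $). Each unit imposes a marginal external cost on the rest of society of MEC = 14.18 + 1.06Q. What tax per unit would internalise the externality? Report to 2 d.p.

Social marginal cost = private MC + MEC = 62.65 + 2.50Q.
Set SMC = demand: 62.65 + 2.50Q = 69.70 - 1.42Q → Q* = 1.7985.
The Pigouvian tax equals MEC at Q*: 14.18 + 1.06×1.7985 = 16.0864.

tax = $16.09 per unit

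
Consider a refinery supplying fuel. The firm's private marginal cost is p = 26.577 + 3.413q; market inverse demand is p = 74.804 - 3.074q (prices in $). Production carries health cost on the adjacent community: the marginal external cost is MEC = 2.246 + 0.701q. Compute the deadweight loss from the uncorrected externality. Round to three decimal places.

DWL = $3.869

Market equilibrium (private): 26.577 + 3.413q = 74.804 - 3.074q → q_m = 7.4344.
Social marginal cost = private MC + MEC = 28.823 + 4.114q.
Set SMC = demand: 28.823 + 4.114q = 74.804 - 3.074q → q* = 6.3969.
Height of the DWL triangle at q_m is SMC(q_m) − demand(q_m) = MEC(q_m) = 7.4575.
DWL = ½ × 1.0375 × 7.4575 = 3.8686.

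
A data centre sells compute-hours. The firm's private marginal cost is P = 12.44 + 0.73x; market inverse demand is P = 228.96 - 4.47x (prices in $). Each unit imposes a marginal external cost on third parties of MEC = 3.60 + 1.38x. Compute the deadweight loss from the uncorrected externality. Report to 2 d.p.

Market equilibrium (private): 12.44 + 0.73x = 228.96 - 4.47x → x_m = 41.6385.
Social marginal cost = private MC + MEC = 16.04 + 2.11x.
Set SMC = demand: 16.04 + 2.11x = 228.96 - 4.47x → x* = 32.3587.
Between x* and x_m the wedge SMC − demand runs linearly from 0 to MEC(x_m), so the loss is a triangle.
DWL = ½ × 9.2798 × 61.0611 = 283.3174.

DWL = $283.32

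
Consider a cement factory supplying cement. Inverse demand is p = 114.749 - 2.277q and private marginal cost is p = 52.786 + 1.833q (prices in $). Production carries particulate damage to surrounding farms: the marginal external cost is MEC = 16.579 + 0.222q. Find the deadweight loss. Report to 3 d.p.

DWL = $45.827

Market equilibrium (private): 52.786 + 1.833q = 114.749 - 2.277q → q_m = 15.0762.
Social marginal cost = private MC + MEC = 69.365 + 2.055q.
Set SMC = demand: 69.365 + 2.055q = 114.749 - 2.277q → q* = 10.4765.
The welfare-loss triangle has base |q_m − q*| and height MEC(q_m) (the vertical gap between SMC and demand is zero at q* and MEC at q_m).
DWL = ½ × 4.5997 × 19.9259 = 45.8266.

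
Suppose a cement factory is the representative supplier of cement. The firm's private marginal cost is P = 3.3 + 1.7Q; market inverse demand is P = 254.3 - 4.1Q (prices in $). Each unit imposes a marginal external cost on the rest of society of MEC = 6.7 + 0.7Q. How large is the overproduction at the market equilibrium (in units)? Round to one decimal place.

Market equilibrium (private): 3.3 + 1.7Q = 254.3 - 4.1Q → Q_m = 43.2759.
Social marginal cost = private MC + MEC = 10.0 + 2.4Q.
Set SMC = demand: 10.0 + 2.4Q = 254.3 - 4.1Q → Q* = 37.5846.
Gap = |43.2759 − 37.5846| = 5.6913.

5.7 units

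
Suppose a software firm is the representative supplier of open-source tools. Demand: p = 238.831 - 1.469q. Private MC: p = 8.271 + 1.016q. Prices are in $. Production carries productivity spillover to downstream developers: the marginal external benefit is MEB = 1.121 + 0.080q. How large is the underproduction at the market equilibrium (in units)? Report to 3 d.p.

3.552 units

Market equilibrium (private): 8.271 + 1.016q = 238.831 - 1.469q → q_m = 92.7807.
Social marginal cost = private MC − MEB = 7.150 + 0.936q.
Set SMC = demand: 7.150 + 0.936q = 238.831 - 1.469q → q* = 96.3331.
Gap = |92.7807 − 96.3331| = 3.5524.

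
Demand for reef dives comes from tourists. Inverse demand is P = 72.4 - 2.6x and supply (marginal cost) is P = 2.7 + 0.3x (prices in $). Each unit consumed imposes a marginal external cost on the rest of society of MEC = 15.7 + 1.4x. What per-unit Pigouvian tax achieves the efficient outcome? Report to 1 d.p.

Social marginal benefit = demand − MEC = 56.7 - 4.0x.
Set SMB = MC: 56.7 - 4.0x = 2.7 + 0.3x → x* = 12.5581.
The Pigouvian tax equals MEC at x*: 15.7 + 1.4×12.5581 = 33.2813.

tax = $33.3 per unit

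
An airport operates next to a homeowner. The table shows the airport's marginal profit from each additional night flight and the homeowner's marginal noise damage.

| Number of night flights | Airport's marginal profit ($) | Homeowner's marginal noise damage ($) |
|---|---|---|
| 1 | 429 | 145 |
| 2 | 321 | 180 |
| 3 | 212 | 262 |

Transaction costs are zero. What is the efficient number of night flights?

2

Bargaining reaches the level where marginal profit last exceeds marginal noise damage.
That holds through level 2 (321 ≥ 180) but not at 3 (212 < 262).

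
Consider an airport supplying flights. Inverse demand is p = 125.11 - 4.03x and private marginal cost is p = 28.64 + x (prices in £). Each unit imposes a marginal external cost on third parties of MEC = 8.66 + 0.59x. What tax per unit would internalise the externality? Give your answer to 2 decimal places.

Social marginal cost = private MC + MEC = 37.30 + 1.59x.
Set SMC = demand: 37.30 + 1.59x = 125.11 - 4.03x → x* = 15.6246.
The Pigouvian tax equals MEC at x*: 8.66 + 0.59×15.6246 = 17.8785.

tax = £17.88 per unit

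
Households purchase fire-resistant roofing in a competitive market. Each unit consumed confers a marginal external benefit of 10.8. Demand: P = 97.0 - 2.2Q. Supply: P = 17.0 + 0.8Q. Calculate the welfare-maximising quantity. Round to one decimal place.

Social marginal benefit = demand + MEB = 107.8 - 2.2Q.
Set SMB = MC: 107.8 - 2.2Q = 17.0 + 0.8Q → Q* = 30.2667.

Q* = 30.3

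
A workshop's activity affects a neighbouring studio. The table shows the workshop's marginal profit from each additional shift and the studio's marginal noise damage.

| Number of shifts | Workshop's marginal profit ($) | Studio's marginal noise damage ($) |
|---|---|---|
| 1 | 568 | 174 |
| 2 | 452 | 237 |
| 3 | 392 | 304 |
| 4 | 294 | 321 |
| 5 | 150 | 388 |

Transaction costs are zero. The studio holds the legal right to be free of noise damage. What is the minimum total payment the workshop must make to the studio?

Efficient level: marginal profit ≥ marginal noise damage through level 3, so k* = 3.
With the studio holding the right, the workshop must at least compensate total damage at k*: 174 + 237 + 304 = 715.

$715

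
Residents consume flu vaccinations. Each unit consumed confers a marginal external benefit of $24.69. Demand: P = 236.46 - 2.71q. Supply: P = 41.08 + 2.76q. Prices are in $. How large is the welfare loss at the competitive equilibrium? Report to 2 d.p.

DWL = $55.72

Market equilibrium (private): 41.08 + 2.76q = 236.46 - 2.71q → q_m = 35.7185.
Social marginal benefit = demand + MEB = 261.15 - 2.71q.
Set SMB = MC: 261.15 - 2.71q = 41.08 + 2.76q → q* = 40.2322.
The welfare-loss triangle has base |q_m − q*| and height MEB(q_m) (the vertical gap between SMB and MC is zero at q* and MEB at q_m).
DWL = ½ × 4.5137 × 24.6900 = 55.7216.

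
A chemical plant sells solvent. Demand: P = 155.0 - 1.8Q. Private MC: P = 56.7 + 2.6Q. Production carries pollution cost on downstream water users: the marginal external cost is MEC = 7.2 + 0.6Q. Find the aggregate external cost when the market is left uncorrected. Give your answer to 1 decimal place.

310.6

Market equilibrium (private): 56.7 + 2.6Q = 155.0 - 1.8Q → Q_m = 22.3409.
Total external cost = ∫₀^{Q_m} (7.2 + 0.6Q) dQ = 7.2×22.3409 + ½×0.6×22.3409² = 310.5892.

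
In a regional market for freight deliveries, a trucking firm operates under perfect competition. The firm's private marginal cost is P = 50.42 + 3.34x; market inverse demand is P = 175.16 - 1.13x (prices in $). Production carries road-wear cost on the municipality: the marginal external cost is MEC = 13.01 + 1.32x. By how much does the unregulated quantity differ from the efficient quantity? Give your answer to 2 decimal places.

Market equilibrium (private): 50.42 + 3.34x = 175.16 - 1.13x → x_m = 27.9060.
Social marginal cost = private MC + MEC = 63.43 + 4.66x.
Set SMC = demand: 63.43 + 4.66x = 175.16 - 1.13x → x* = 19.2971.
Gap = |27.9060 − 19.2971| = 8.6089.

8.61 units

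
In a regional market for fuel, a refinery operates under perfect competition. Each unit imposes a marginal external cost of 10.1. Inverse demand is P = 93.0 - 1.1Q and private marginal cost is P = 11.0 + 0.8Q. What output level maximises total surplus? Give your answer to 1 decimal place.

Social marginal cost = private MC + MEC = 21.1 + 0.8Q.
Set SMC = demand: 21.1 + 0.8Q = 93.0 - 1.1Q → Q* = 37.8421.

Q* = 37.8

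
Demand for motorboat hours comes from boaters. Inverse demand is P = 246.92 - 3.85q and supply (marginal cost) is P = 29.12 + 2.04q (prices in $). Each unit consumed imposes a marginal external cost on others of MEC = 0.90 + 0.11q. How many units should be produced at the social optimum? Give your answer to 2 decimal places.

Social marginal benefit = demand − MEC = 246.02 - 3.96q.
Set SMB = MC: 246.02 - 3.96q = 29.12 + 2.04q → q* = 36.1500.

q* = 36.15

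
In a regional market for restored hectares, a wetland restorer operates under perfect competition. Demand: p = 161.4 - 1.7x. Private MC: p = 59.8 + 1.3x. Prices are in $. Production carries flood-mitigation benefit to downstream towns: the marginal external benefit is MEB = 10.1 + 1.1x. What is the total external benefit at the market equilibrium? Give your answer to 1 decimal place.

$972.9

Market equilibrium (private): 59.8 + 1.3x = 161.4 - 1.7x → x_m = 33.8667.
Total external benefit = ∫₀^{x_m} (10.1 + 1.1x) dx = 10.1×33.8667 + ½×1.1×33.8667² = 972.8780.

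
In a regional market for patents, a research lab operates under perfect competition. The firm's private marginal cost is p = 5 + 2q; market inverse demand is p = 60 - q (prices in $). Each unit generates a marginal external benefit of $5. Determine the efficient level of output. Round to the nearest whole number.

Social marginal cost = private MC − MEB = 0 + 2q.
Set SMC = demand: 0 + 2q = 60 - q → q* = 20.0000.

q* = 20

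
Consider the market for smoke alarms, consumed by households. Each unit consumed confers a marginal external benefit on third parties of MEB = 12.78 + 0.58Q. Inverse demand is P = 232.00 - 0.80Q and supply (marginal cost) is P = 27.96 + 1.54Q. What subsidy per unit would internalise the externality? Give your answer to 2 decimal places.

subsidy = 84.23 per unit

Social marginal benefit = demand + MEB = 244.78 - 0.22Q.
Set SMB = MC: 244.78 - 0.22Q = 27.96 + 1.54Q → Q* = 123.1932.
The Pigouvian subsidy equals MEB at Q*: 12.78 + 0.58×123.1932 = 84.2321.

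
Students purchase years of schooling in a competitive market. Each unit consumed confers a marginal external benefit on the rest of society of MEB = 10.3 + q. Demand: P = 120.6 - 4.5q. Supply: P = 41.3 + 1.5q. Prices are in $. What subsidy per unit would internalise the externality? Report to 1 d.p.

Social marginal benefit = demand + MEB = 130.9 - 3.5q.
Set SMB = MC: 130.9 - 3.5q = 41.3 + 1.5q → q* = 17.9200.
The Pigouvian subsidy equals MEB at q*: 10.3 + 1.0×17.9200 = 28.2200.

subsidy = $28.2 per unit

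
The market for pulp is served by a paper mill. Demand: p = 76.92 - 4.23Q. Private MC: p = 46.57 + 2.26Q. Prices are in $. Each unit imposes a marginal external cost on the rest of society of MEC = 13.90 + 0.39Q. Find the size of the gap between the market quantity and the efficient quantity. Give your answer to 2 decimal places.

2.29 units

Market equilibrium (private): 46.57 + 2.26Q = 76.92 - 4.23Q → Q_m = 4.6764.
Social marginal cost = private MC + MEC = 60.47 + 2.65Q.
Set SMC = demand: 60.47 + 2.65Q = 76.92 - 4.23Q → Q* = 2.3910.
Gap = |4.6764 − 2.3910| = 2.2854.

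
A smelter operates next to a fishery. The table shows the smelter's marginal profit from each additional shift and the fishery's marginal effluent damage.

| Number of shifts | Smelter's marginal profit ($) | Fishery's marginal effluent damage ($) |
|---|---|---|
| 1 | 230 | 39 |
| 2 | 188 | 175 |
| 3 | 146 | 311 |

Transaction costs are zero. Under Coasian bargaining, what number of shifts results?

Bargaining reaches the level where marginal profit last exceeds marginal effluent damage.
That holds through level 2 (188 ≥ 175) but not at 3 (146 < 311).

2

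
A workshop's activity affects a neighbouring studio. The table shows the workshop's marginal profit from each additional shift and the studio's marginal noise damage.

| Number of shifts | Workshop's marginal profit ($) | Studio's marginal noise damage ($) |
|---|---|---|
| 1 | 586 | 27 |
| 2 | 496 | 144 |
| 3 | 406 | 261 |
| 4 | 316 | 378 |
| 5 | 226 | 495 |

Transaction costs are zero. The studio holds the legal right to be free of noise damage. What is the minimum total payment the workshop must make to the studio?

$432

Efficient level: marginal profit ≥ marginal noise damage through level 3, so k* = 3.
With the studio holding the right, the workshop must at least compensate total damage at k*: 27 + 144 + 261 = 432.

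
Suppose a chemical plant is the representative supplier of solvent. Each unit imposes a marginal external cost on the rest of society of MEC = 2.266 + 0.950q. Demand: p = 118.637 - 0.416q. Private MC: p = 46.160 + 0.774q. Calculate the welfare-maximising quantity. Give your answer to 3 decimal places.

q* = 32.809

Social marginal cost = private MC + MEC = 48.426 + 1.724q.
Set SMC = demand: 48.426 + 1.724q = 118.637 - 0.416q → q* = 32.8089.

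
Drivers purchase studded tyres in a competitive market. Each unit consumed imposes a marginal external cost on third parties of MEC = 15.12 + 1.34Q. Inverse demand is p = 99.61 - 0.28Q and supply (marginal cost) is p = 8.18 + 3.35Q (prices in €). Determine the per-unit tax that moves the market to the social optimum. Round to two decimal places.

tax = €35.69 per unit

Social marginal benefit = demand − MEC = 84.49 - 1.62Q.
Set SMB = MC: 84.49 - 1.62Q = 8.18 + 3.35Q → Q* = 15.3541.
The Pigouvian tax equals MEC at Q*: 15.12 + 1.34×15.3541 = 35.6945.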